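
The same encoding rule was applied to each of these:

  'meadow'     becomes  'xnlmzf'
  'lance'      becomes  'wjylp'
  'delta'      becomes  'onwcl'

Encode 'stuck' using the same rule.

Shifts by position in meadow: pos 0: m→x (+11), pos 1: e→n (+9), pos 2: a→l (+11), pos 3: d→m (+9) — repeating every 2. The shifts repeat in a cycle of length 2: positions 0,1,… shift by +11, +9, then the pattern repeats.
On stuck: s+11=d, t+9=c, u+11=f, c+9=l, k+11=v.

dcflv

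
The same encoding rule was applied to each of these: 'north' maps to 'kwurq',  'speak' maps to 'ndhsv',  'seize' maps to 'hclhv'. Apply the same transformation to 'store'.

hurwv

The output letters match the input read backwards, each shifted +3: north reversed is htron. Read the word backwards and shift each letter +3.
On store: reverse → erots; then shift: e+3=h, r+3=u, o+3=r, t+3=w, s+3=v.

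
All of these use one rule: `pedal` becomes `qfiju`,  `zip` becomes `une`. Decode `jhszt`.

ounce

The output letters match the input read backwards, each shifted +5: pedal reversed is ladep. The word is reversed, then every letter is shifted forward by 5.
Decoding jhszt: shift back: j−5=e, h−5=c, s−5=n, z−5=u, t−5=o → ecnuo; then reverse → ounce.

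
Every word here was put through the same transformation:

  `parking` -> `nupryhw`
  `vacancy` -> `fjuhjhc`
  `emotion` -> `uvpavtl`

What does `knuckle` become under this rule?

Two steps: reverse the string, then apply a Caesar shift of +7.
Applying it to knuckle: reverse → elkcunk; then shift: e+7=l, l+7=s, k+7=r, c+7=j, u+7=b, n+7=u, k+7=r.

lsrjbur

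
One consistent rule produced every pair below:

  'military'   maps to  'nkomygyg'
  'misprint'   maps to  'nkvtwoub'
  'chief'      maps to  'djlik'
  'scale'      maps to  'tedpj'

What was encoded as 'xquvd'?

worry

The shift increases by 1 at each position, starting from +1: 1, 2, 3, ….
Reversing it on xquvd: x−1=w, q−2=o, u−3=r, v−4=r, d−5=y.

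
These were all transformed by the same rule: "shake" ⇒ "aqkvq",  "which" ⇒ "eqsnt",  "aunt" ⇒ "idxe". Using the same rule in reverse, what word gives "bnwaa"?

In shake: s→a is +8, h→q is +9, a→k is +10, k→v is +11 — the shift increases by 1 each position. Letter i (0-indexed) is shifted by i+8, so successive shifts are 8, 9, 10, ….
Undoing it on bnwaa: b−8=t, n−9=e, w−10=m, a−11=p, a−12=o.

tempo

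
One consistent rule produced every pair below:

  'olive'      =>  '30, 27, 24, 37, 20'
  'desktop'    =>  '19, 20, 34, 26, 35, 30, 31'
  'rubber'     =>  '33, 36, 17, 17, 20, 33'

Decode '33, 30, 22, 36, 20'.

rogue

The number is (letter's place in the alphabet, a=1) + 15.
Decoding 33, 30, 22, 36, 20: 33→(33−15)÷1=18=r, 30→(30−15)÷1=15=o, 22→(22−15)÷1=7=g, 36→(36−15)÷1=21=u, 20→(20−15)÷1=5=e.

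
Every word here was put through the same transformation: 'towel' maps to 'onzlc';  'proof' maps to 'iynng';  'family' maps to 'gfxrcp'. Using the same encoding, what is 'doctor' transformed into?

t(19)→o(14) and o(14)→n(13) fit y≡21x+5 (mod 26); the inverse of 21 mod 26 is 5. This is an affine cipher: with a=0,…,z=25, each position x becomes (21x+5) mod 26.
On doctor: d(3)→21·3+5≡16=q; o(14)→21·14+5≡13=n; c(2)→21·2+5≡21=v; t(19)→21·19+5≡14=o; o(14)→21·14+5≡13=n; r(17)→21·17+5≡24=y (all mod 26).

qnvony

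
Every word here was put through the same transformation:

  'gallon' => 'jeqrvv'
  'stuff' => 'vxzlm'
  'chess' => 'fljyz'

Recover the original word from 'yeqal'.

The shift increases by 1 at each position, starting from +3: 3, 4, 5, ….
Undoing it on yeqal: y−3=v, e−4=a, q−5=l, a−6=u, l−7=e.

value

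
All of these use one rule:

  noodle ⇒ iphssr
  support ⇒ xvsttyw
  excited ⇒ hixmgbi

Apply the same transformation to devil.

pmzih

Read the word backwards and shift each letter +4.
For devil: reverse → lived; then shift: l+4=p, i+4=m, v+4=z, e+4=i, d+4=h.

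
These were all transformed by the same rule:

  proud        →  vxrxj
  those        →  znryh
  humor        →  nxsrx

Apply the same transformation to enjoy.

The shift depends on letter class: consonant p→v is +6, but vowel o→r is +3. The rule splits by letter class: vowels +3, consonants +6.
Applying it to enjoy: e(vowel)+3=h, n(cons)+6=t, j(cons)+6=p, o(vowel)+3=r, y(cons)+6=e.

htpre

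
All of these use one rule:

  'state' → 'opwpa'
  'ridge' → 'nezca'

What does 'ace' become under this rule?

This is a Caesar cipher with shift 22.
Applying it to ace: a+22=w, c+22=y, e+22=a.

wya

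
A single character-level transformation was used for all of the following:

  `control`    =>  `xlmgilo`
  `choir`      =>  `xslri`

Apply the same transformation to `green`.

Each pair mirrors across the alphabet (c↔x, o↔l, n↔m): positions sum to 25. Each letter is replaced by its mirror in the alphabet: a↔z, b↔y, c↔x, and so on (the Atbash cipher).
For green: g↔t, r↔i, e↔v, e↔v, n↔m.

tivvm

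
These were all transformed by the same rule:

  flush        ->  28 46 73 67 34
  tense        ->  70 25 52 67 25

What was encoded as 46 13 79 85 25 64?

lawyer

f(#6)→28 and l(#12)→46: differences scale by 3, so n = 3·pos + 10. The formula is n = 3×(alphabet index, a=1) + 10.
Reversing it on 46 13 79 85 25 64: 46→(46−10)÷3=12=l, 13→(13−10)÷3=1=a, 79→(79−10)÷3=23=w, 85→(85−10)÷3=25=y, 25→(25−10)÷3=5=e, 64→(64−10)÷3=18=r.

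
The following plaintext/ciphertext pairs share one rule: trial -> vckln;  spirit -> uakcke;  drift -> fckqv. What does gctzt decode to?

error

The shifts repeat in a cycle of length 2: positions 0,1,… shift by +2, +11, then the pattern repeats.
Decoding gctzt: g−2=e, c−11=r, t−2=r, z−11=o, t−2=r.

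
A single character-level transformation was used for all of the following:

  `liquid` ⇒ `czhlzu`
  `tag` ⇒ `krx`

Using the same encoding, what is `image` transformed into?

Compare letters: l→c is +17, i→z is +17, q→h is +17 — a constant shift. This is a Caesar cipher with shift 17.
For image: i+17=z, m+17=d, a+17=r, g+17=x, e+17=v.

zdrxv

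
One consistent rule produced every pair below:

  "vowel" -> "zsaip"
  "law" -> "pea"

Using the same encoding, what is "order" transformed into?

svhiv

Compare letters: v→z is +4, o→s is +4, w→a is +4 — a constant shift. It's a constant shift of +4 (ROT4).
Applying it to order: o+4=s, r+4=v, d+4=h, e+4=i, r+4=v.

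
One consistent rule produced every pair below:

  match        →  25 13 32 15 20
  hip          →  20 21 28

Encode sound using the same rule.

31 27 33 26 16

m is letter #13 and maps to 25: an offset of 12. Letters become their 1-based position plus 12 (so a→13, b→14, …).
Applying it to sound: s=19→31, o=15→27, u=21→33, n=14→26, d=4→16.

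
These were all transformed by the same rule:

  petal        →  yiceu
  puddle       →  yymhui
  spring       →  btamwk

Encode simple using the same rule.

bmvtui

It's a Vigenère-style cipher with numeric key [9,4]: position i shifts by key[i mod 2].
On simple: s+9=b, i+4=m, m+9=v, p+4=t, l+9=u, e+4=i.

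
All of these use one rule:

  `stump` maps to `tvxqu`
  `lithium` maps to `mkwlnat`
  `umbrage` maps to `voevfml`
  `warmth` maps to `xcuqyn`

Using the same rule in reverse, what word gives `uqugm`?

torch

In stump: s→t is +1, t→v is +2, u→x is +3, m→q is +4 — the shift increases by 1 each position. Letter i (0-indexed) is shifted by i+1, so successive shifts are 1, 2, 3, ….
Decoding uqugm: u−1=t, q−2=o, u−3=r, g−4=c, m−5=h.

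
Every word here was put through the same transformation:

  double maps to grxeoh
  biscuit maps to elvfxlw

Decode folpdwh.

climate

Compare letters: d→g is +3, o→r is +3, u→x is +3 — a constant shift. Every letter moves 3 places later in the alphabet, wrapping around z→a.
Undoing it on folpdwh: f−3=c, o−3=l, l−3=i, p−3=m, d−3=a, w−3=t, h−3=e.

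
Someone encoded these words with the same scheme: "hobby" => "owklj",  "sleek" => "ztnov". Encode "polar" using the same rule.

In hobby: h→o is +7, o→w is +8, b→k is +9, b→l is +10 — the shift increases by 1 each position. Letter i (0-indexed) is shifted by i+7, so successive shifts are 7, 8, 9, ….
On polar: p+7=w, o+8=w, l+9=u, a+10=k, r+11=c.

wwukc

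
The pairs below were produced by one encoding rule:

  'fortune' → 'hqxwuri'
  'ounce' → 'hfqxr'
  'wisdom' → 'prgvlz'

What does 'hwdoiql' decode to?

Two steps: reverse the string, then apply a Caesar shift of +3.
Undoing it on hwdoiql: shift back: h−3=e, w−3=t, d−3=a, o−3=l, i−3=f, q−3=n, l−3=i → etalfni; then reverse → inflate.

inflate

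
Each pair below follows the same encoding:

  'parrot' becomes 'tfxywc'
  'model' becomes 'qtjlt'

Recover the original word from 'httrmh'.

In parrot: p→t is +4, a→f is +5, r→x is +6, r→y is +7 — the shift increases by 1 each position. Letter i (0-indexed) is shifted by i+4, so successive shifts are 4, 5, 6, ….
Undoing it on httrmh: h−4=d, t−5=o, t−6=n, r−7=k, m−8=e, h−9=y.

donkey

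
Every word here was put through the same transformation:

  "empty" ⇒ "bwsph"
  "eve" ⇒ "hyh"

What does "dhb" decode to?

Two steps: reverse the string, then apply a Caesar shift of +3.
Undoing it on dhb: shift back: d−3=a, h−3=e, b−3=y → aey; then reverse → yea.

yea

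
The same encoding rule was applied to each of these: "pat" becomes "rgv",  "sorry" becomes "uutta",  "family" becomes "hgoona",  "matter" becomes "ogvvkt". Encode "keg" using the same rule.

Vowels shift forward by 6 and consonants shift forward by 2.
For keg: k(cons)+2=m, e(vowel)+6=k, g(cons)+2=i.

mki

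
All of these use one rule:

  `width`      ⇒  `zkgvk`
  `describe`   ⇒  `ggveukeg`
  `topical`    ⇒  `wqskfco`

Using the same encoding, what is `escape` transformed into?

Shifts by position in width: pos 0: w→z (+3), pos 1: i→k (+2), pos 2: d→g (+3), pos 3: t→v (+2) — repeating every 2. The shifts repeat in a cycle of length 2: positions 0,1,… shift by +3, +2, then the pattern repeats.
On escape: e+3=h, s+2=u, c+3=f, a+2=c, p+3=s, e+2=g.

hufcsg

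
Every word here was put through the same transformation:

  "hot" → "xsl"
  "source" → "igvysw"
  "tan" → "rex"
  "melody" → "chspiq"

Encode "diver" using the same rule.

The word is reversed, then every letter is shifted forward by 4.
On diver: reverse → revid; then shift: r+4=v, e+4=i, v+4=z, i+4=m, d+4=h.

vizmh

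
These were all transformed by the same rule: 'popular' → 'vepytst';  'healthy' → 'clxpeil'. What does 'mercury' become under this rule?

cvygviq

The output letters match the input read backwards, each shifted +4: popular reversed is ralupop. The word is reversed, then every letter is shifted forward by 4.
On mercury: reverse → yrucrem; then shift: y+4=c, r+4=v, u+4=y, c+4=g, r+4=v, e+4=i, m+4=q.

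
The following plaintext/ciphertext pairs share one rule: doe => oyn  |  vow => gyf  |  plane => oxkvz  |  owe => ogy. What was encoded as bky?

The output letters match the input read backwards, each shifted +10: doe reversed is eod. Two steps: reverse the string, then apply a Caesar shift of +10.
Undoing it on bky: shift back: b−10=r, k−10=a, y−10=o → rao; then reverse → oar.

oar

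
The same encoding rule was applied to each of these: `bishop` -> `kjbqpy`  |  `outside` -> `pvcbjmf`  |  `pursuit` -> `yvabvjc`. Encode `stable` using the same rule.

The shift depends on letter class: consonant b→k is +9, but vowel i→j is +1. Two shifts are in play — +1 for a/e/i/o/u, +9 for every other letter.
On stable: s(cons)+9=b, t(cons)+9=c, a(vowel)+1=b, b(cons)+9=k, l(cons)+9=u, e(vowel)+1=f.

bcbkuf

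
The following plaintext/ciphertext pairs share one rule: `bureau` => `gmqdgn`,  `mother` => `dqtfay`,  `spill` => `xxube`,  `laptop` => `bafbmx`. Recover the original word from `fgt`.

The output letters match the input read backwards, each shifted +12: bureau reversed is uaerub. Two steps: reverse the string, then apply a Caesar shift of +12.
Undoing it on fgt: shift back: f−12=t, g−12=u, t−12=h → tuh; then reverse → hut.

hut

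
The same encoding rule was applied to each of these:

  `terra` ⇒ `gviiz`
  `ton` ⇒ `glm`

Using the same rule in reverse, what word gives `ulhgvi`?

foster

Letters are reflected about the middle of the alphabet (position → 25−position): Atbash.
Undoing it on ulhgvi: u↔f, l↔o, h↔s, g↔t, v↔e, i↔r.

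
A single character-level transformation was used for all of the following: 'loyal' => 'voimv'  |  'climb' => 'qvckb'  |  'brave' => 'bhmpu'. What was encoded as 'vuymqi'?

legacy

l(11)→v(21) and o(14)→o(14) fit y≡15x+12 (mod 26); the inverse of 15 mod 26 is 7. This is an affine cipher: with a=0,…,z=25, each position x becomes (15x+12) mod 26.
Undoing it on vuymqi: v(21)→7·(21−12)≡11=l; u(20)→7·(20−12)≡4=e; y(24)→7·(24−12)≡6=g; m(12)→7·(12−12)≡0=a; q(16)→7·(16−12)≡2=c; i(8)→7·(8−12)≡24=y (all mod 26).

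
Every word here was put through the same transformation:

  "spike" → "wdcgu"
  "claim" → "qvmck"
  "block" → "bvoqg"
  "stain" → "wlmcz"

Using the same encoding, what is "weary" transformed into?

s(18)→w(22) and p(15)→d(3) fit y≡15x+12 (mod 26); the inverse of 15 mod 26 is 7. This is an affine cipher: with a=0,…,z=25, each position x becomes (15x+12) mod 26.
Applying it to weary: w(22)→15·22+12≡4=e; e(4)→15·4+12≡20=u; a(0)→15·0+12≡12=m; r(17)→15·17+12≡7=h; y(24)→15·24+12≡8=i (all mod 26).

eumhi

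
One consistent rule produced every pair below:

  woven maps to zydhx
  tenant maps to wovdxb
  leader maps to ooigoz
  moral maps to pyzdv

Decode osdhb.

liver

Shifts by position in woven: pos 0: w→z (+3), pos 1: o→y (+10), pos 2: v→d (+8), pos 3: e→h (+3), pos 4: n→x (+10) — repeating every 3. It's a Vigenère-style cipher with numeric key [3,10,8]: position i shifts by key[i mod 3].
Reversing it on osdhb: o−3=l, s−10=i, d−8=v, h−3=e, b−10=r.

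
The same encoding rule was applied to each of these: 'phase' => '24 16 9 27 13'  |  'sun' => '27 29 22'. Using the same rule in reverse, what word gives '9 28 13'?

p is letter #16 and maps to 24: an offset of 8. The number is (letter's place in the alphabet, a=1) + 8.
Decoding 9 28 13: 9→(9−8)÷1=1=a, 28→(28−8)÷1=20=t, 13→(13−8)÷1=5=e.

ate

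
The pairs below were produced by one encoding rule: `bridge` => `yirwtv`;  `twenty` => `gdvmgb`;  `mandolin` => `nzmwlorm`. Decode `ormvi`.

liner

Each letter is replaced by its mirror in the alphabet: a↔z, b↔y, c↔x, and so on (the Atbash cipher).
Decoding ormvi: o↔l, r↔i, m↔n, v↔e, i↔r.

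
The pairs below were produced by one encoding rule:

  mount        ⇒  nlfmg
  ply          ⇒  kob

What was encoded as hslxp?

shock

Each pair mirrors across the alphabet (m↔n, o↔l, u↔f): positions sum to 25. This is the alphabet-reversal cipher (Atbash): a becomes z, b becomes y, etc.
Decoding hslxp: h↔s, s↔h, l↔o, x↔c, p↔k.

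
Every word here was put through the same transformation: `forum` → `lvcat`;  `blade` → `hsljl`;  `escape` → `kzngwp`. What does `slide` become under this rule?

ystjl

It's a Vigenère-style cipher with numeric key [6,7,11]: position i shifts by key[i mod 3].
On slide: s+6=y, l+7=s, i+11=t, d+6=j, e+7=l.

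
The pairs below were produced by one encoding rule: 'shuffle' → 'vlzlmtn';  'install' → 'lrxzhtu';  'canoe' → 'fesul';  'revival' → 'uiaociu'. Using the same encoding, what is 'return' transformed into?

uiyayv

Letter i (0-indexed) is shifted by i+3, so successive shifts are 3, 4, 5, ….
For return: r+3=u, e+4=i, t+5=y, u+6=a, r+7=y, n+8=v.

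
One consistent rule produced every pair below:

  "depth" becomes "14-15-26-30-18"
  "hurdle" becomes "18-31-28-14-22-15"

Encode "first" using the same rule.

16-19-28-29-30

The number is (letter's place in the alphabet, a=1) + 10.
For first: f=6→16, i=9→19, r=18→28, s=19→29, t=20→30.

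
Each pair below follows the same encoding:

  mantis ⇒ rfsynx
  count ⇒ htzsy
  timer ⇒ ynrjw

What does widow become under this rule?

Each letter is shifted forward by 5 in the alphabet (a Caesar shift of +5).
For widow: w+5=b, i+5=n, d+5=i, o+5=t, w+5=b.

bnitb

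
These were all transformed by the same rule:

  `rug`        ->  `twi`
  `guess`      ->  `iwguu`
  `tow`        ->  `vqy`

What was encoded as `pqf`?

Each letter is shifted forward by 2 in the alphabet (a Caesar shift of +2).
Decoding pqf: p−2=n, q−2=o, f−2=d.

nod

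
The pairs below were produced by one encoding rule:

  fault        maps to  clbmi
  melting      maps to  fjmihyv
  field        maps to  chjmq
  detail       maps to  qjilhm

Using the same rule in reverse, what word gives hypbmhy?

f(5)→c(2) and a(0)→l(11) fit y≡19x+11 (mod 26); the inverse of 19 mod 26 is 11. Treating letters as 0–25, the rule is x ↦ 19x + 11 (mod 26).
Undoing it on hypbmhy: h(7)→11·(7−11)≡8=i; y(24)→11·(24−11)≡13=n; p(15)→11·(15−11)≡18=s; b(1)→11·(1−11)≡20=u; m(12)→11·(12−11)≡11=l; h(7)→11·(7−11)≡8=i; y(24)→11·(24−11)≡13=n (all mod 26).

insulin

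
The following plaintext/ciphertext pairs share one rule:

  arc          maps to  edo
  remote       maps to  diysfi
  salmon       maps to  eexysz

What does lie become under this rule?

xmi

Vowels shift forward by 4 and consonants shift forward by 12.
On lie: l(cons)+12=x, i(vowel)+4=m, e(vowel)+4=i.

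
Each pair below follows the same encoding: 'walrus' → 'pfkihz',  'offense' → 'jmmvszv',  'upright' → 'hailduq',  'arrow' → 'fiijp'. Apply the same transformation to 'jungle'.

chsdkv

w(22)→p(15) and a(0)→f(5) fit y≡17x+5 (mod 26); the inverse of 17 mod 26 is 23. This is an affine cipher: with a=0,…,z=25, each position x becomes (17x+5) mod 26.
On jungle: j(9)→17·9+5≡2=c; u(20)→17·20+5≡7=h; n(13)→17·13+5≡18=s; g(6)→17·6+5≡3=d; l(11)→17·11+5≡10=k; e(4)→17·4+5≡21=v (all mod 26).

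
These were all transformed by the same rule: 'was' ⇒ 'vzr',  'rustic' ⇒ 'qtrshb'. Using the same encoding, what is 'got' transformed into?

fns

Every letter moves 25 places later in the alphabet, wrapping around z→a.
For got: g+25=f, o+25=n, t+25=s.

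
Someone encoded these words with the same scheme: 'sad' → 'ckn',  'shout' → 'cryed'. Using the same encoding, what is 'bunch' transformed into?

Compare letters: s→c is +10, a→k is +10, d→n is +10 — a constant shift. This is a Caesar cipher with shift 10.
Applying it to bunch: b+10=l, u+10=e, n+10=x, c+10=m, h+10=r.

lexmr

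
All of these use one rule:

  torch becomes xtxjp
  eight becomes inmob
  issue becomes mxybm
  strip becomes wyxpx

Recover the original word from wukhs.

speak

Letter i (0-indexed) is shifted by i+4, so successive shifts are 4, 5, 6, ….
Decoding wukhs: w−4=s, u−5=p, k−6=e, h−7=a, s−8=k.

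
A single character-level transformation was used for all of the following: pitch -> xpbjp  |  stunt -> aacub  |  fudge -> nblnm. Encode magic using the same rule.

uhopk

Shifts by position in pitch: pos 0: p→x (+8), pos 1: i→p (+7), pos 2: t→b (+8), pos 3: c→j (+7) — repeating every 2. A repeating key of period 2 is used — shifts +8, +7 over and over.
Applying it to magic: m+8=u, a+7=h, g+8=o, i+7=p, c+8=k.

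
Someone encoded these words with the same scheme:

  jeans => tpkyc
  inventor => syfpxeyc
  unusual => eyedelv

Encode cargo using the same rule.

mlbry

Shifts by position in jeans: pos 0: j→t (+10), pos 1: e→p (+11), pos 2: a→k (+10), pos 3: n→y (+11) — repeating every 2. The shifts repeat in a cycle of length 2: positions 0,1,… shift by +10, +11, then the pattern repeats.
For cargo: c+10=m, a+11=l, r+10=b, g+11=r, o+10=y.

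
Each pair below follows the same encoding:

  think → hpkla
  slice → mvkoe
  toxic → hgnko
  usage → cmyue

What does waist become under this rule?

sykmh

t(19)→h(7) and h(7)→p(15) fit y≡21x+24 (mod 26); the inverse of 21 mod 26 is 5. This is an affine cipher: with a=0,…,z=25, each position x becomes (21x+24) mod 26.
For waist: w(22)→21·22+24≡18=s; a(0)→21·0+24≡24=y; i(8)→21·8+24≡10=k; s(18)→21·18+24≡12=m; t(19)→21·19+24≡7=h (all mod 26).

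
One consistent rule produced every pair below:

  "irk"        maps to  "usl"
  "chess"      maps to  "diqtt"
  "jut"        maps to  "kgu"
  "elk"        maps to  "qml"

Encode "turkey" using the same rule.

ugslqz

The rule splits by letter class: vowels +12, consonants +1.
For turkey: t(cons)+1=u, u(vowel)+12=g, r(cons)+1=s, k(cons)+1=l, e(vowel)+12=q, y(cons)+1=z.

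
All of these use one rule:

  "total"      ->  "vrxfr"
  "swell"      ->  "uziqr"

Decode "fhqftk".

demand

In total: t→v is +2, o→r is +3, t→x is +4, a→f is +5 — the shift increases by 1 each position. The shift increases by 1 at each position, starting from +2: 2, 3, 4, ….
Reversing it on fhqftk: f−2=d, h−3=e, q−4=m, f−5=a, t−6=n, k−7=d.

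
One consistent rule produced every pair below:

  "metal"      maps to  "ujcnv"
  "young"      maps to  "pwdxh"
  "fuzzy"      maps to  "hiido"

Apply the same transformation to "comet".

The output letters match the input read backwards, each shifted +9: metal reversed is latem. The word is reversed, then every letter is shifted forward by 9.
For comet: reverse → temoc; then shift: t+9=c, e+9=n, m+9=v, o+9=x, c+9=l.

cnvxl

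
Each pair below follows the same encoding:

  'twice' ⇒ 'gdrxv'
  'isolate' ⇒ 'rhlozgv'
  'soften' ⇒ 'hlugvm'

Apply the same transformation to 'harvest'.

szievhg

Each pair mirrors across the alphabet (t↔g, w↔d, i↔r): positions sum to 25. Each letter is replaced by its mirror in the alphabet: a↔z, b↔y, c↔x, and so on (the Atbash cipher).
For harvest: h↔s, a↔z, r↔i, v↔e, e↔v, s↔h, t↔g.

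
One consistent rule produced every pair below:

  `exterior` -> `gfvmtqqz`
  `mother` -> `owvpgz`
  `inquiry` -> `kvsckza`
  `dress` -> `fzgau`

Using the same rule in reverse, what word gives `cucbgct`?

Shifts by position in exterior: pos 0: e→g (+2), pos 1: x→f (+8), pos 2: t→v (+2), pos 3: e→m (+8) — repeating every 2. A repeating key of period 2 is used — shifts +2, +8 over and over.
Reversing it on cucbgct: c−2=a, u−8=m, c−2=a, b−8=t, g−2=e, c−8=u, t−2=r.

amateur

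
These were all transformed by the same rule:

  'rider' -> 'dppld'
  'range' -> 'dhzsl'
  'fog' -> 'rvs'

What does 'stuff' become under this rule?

The shift depends on letter class: consonant r→d is +12, but vowel i→p is +7. Vowels shift forward by 7 and consonants shift forward by 12.
On stuff: s(cons)+12=e, t(cons)+12=f, u(vowel)+7=b, f(cons)+12=r, f(cons)+12=r.

efbrr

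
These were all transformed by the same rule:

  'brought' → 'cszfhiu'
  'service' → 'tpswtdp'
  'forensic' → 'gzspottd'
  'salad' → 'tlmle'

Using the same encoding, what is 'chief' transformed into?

The shift depends on letter class: consonant b→c is +1, but vowel o→z is +11. Vowels shift forward by 11 and consonants shift forward by 1.
For chief: c(cons)+1=d, h(cons)+1=i, i(vowel)+11=t, e(vowel)+11=p, f(cons)+1=g.

ditpg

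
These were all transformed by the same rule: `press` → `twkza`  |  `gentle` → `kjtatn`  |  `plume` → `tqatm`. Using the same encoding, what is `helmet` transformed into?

ljrtmc

In press: p→t is +4, r→w is +5, e→k is +6, s→z is +7 — the shift increases by 1 each position. Each letter shifts forward by (position + 4), i.e. 4, 5, 6, … — the shift grows by one for each successive letter.
On helmet: h+4=l, e+5=j, l+6=r, m+7=t, e+8=m, t+9=c.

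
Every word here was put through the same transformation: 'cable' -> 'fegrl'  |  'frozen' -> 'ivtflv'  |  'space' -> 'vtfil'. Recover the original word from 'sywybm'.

pursue

In cable: c→f is +3, a→e is +4, b→g is +5, l→r is +6 — the shift increases by 1 each position. The shift increases by 1 at each position, starting from +3: 3, 4, 5, ….
Decoding sywybm: s−3=p, y−4=u, w−5=r, y−6=s, b−7=u, m−8=e.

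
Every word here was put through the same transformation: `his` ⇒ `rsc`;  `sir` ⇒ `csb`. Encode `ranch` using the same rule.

This is a Caesar cipher with shift 10.
For ranch: r+10=b, a+10=k, n+10=x, c+10=m, h+10=r.

bkxmr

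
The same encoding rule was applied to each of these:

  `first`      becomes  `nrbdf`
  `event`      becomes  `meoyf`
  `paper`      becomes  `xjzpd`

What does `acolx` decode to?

steal

In first: f→n is +8, i→r is +9, r→b is +10, s→d is +11 — the shift increases by 1 each position. Each letter shifts forward by (position + 8), i.e. 8, 9, 10, … — the shift grows by one for each successive letter.
Reversing it on acolx: a−8=s, c−9=t, o−10=e, l−11=a, x−12=l.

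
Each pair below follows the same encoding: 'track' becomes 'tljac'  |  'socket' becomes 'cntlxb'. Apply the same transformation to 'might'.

The output letters match the input read backwards, each shifted +9: track reversed is kcart. Read the word backwards and shift each letter +9.
For might: reverse → thgim; then shift: t+9=c, h+9=q, g+9=p, i+9=r, m+9=v.

cqprv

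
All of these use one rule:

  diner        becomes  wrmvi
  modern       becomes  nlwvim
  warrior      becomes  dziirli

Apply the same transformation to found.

Letters are reflected about the middle of the alphabet (position → 25−position): Atbash.
For found: f↔u, o↔l, u↔f, n↔m, d↔w.

ulfmw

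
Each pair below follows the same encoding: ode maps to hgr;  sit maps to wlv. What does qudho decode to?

The output letters match the input read backwards, each shifted +3: ode reversed is edo. The word is reversed, then every letter is shifted forward by 3.
Undoing it on qudho: shift back: q−3=n, u−3=r, d−3=a, h−3=e, o−3=l → nrael; then reverse → learn.

learn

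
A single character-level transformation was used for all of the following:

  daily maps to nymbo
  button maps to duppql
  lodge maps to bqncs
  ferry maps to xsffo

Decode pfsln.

d(3)→n(13) and a(0)→y(24) fit y≡5x+24 (mod 26); the inverse of 5 mod 26 is 21. This is an affine cipher: with a=0,…,z=25, each position x becomes (5x+24) mod 26.
Undoing it on pfsln: p(15)→21·(15−24)≡19=t; f(5)→21·(5−24)≡17=r; s(18)→21·(18−24)≡4=e; l(11)→21·(11−24)≡13=n; n(13)→21·(13−24)≡3=d (all mod 26).

trend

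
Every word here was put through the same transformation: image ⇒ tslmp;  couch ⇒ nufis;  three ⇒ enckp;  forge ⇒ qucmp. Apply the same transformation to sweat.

The shifts repeat in a cycle of length 2: positions 0,1,… shift by +11, +6, then the pattern repeats.
On sweat: s+11=d, w+6=c, e+11=p, a+6=g, t+11=e.

dcpge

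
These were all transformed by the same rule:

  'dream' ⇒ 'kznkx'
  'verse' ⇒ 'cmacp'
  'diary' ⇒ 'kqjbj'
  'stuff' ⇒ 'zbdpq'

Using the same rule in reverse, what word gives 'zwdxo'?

sound

Each letter shifts forward by (position + 7), i.e. 7, 8, 9, … — the shift grows by one for each successive letter.
Reversing it on zwdxo: z−7=s, w−8=o, d−9=u, x−10=n, o−11=d.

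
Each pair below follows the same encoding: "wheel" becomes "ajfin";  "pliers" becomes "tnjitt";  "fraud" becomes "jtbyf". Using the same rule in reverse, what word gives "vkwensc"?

A repeating key of period 3 is used — shifts +4, +2, +1 over and over.
Undoing it on vkwensc: v−4=r, k−2=i, w−1=v, e−4=a, n−2=l, s−1=r, c−4=y.

rivalry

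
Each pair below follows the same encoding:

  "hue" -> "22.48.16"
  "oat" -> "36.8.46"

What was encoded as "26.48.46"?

jut

h(#8)→22 and u(#21)→48: differences scale by 2, so n = 2·pos + 6. With a=1..z=26, the number is 2·pos + 6.
Reversing it on 26.48.46: 26→(26−6)÷2=10=j, 48→(48−6)÷2=21=u, 46→(46−6)÷2=20=t.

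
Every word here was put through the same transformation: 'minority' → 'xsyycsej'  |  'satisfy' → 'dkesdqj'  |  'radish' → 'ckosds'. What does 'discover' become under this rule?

osdnygoc

The shift depends on letter class: consonant m→x is +11, but vowel i→s is +10. Vowels shift forward by 10 and consonants shift forward by 11.
On discover: d(cons)+11=o, i(vowel)+10=s, s(cons)+11=d, c(cons)+11=n, o(vowel)+10=y, v(cons)+11=g, e(vowel)+10=o, r(cons)+11=c.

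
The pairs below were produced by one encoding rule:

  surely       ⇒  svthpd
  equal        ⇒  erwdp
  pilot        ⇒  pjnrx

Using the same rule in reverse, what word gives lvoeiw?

lumber

The shift increases by 1 at each position, starting from +0: 0, 1, 2, ….
Decoding lvoeiw: l−0=l, v−1=u, o−2=m, e−3=b, i−4=e, w−5=r.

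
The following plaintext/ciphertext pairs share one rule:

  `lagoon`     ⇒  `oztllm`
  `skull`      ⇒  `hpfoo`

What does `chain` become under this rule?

Each letter is replaced by its mirror in the alphabet: a↔z, b↔y, c↔x, and so on (the Atbash cipher).
Applying it to chain: c↔x, h↔s, a↔z, i↔r, n↔m.

xszrm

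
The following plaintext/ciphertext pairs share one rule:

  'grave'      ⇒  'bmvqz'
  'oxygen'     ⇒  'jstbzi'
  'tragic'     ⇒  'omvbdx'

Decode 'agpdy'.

Compare letters: g→b is +21, r→m is +21, a→v is +21 — a constant shift. It's a constant shift of +21 (ROT21).
Decoding agpdy: a−21=f, g−21=l, p−21=u, d−21=i, y−21=d.

fluid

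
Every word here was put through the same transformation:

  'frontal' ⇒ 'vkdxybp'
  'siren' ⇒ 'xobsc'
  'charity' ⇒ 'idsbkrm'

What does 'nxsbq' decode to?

grind

The output letters match the input read backwards, each shifted +10: frontal reversed is latnorf. Read the word backwards and shift each letter +10.
Undoing it on nxsbq: shift back: n−10=d, x−10=n, s−10=i, b−10=r, q−10=g → dnirg; then reverse → grind.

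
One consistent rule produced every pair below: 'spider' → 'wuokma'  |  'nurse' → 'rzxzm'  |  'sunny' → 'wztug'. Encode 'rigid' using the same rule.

vnmpl

In spider: s→w is +4, p→u is +5, i→o is +6, d→k is +7 — the shift increases by 1 each position. The shift increases by 1 at each position, starting from +4: 4, 5, 6, ….
For rigid: r+4=v, i+5=n, g+6=m, i+7=p, d+8=l.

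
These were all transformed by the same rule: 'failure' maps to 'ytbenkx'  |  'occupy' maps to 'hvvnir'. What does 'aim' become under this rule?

It's a constant shift of +19 (ROT19).
For aim: a+19=t, i+19=b, m+19=f.

tbf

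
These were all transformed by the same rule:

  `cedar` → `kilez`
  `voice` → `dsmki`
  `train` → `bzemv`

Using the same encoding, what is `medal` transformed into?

The rule splits by letter class: vowels +4, consonants +8.
For medal: m(cons)+8=u, e(vowel)+4=i, d(cons)+8=l, a(vowel)+4=e, l(cons)+8=t.

uilet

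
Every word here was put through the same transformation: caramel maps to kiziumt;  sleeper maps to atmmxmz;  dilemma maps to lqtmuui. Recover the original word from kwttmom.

college

Compare letters: c→k is +8, a→i is +8, r→z is +8 — a constant shift. Every letter moves 8 places later in the alphabet, wrapping around z→a.
Decoding kwttmom: k−8=c, w−8=o, t−8=l, t−8=l, m−8=e, o−8=g, m−8=e.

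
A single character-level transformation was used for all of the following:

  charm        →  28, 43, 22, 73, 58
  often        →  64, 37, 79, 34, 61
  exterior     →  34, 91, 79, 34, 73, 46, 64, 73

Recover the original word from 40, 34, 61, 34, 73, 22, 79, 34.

c(#3)→28 and h(#8)→43: differences scale by 3, so n = 3·pos + 19. With a=1..z=26, the number is 3·pos + 19.
Decoding 40, 34, 61, 34, 73, 22, 79, 34: 40→(40−19)÷3=7=g, 34→(34−19)÷3=5=e, 61→(61−19)÷3=14=n, 34→(34−19)÷3=5=e, 73→(73−19)÷3=18=r, 22→(22−19)÷3=1=a, 79→(79−19)÷3=20=t, 34→(34−19)÷3=5=e.

generate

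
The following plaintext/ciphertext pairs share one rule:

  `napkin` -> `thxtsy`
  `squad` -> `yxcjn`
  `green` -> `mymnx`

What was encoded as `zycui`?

truly

In napkin: n→t is +6, a→h is +7, p→x is +8, k→t is +9 — the shift increases by 1 each position. Letter i (0-indexed) is shifted by i+6, so successive shifts are 6, 7, 8, ….
Undoing it on zycui: z−6=t, y−7=r, c−8=u, u−9=l, i−10=y.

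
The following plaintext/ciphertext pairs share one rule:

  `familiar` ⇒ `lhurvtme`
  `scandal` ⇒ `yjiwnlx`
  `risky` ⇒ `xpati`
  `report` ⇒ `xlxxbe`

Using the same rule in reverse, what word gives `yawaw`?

storm

Each letter shifts forward by (position + 6), i.e. 6, 7, 8, … — the shift grows by one for each successive letter.
Undoing it on yawaw: y−6=s, a−7=t, w−8=o, a−9=r, w−10=m.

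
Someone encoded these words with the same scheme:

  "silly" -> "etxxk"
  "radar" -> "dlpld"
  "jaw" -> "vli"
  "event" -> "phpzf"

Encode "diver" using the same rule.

Two shifts are in play — +11 for a/e/i/o/u, +12 for every other letter.
On diver: d(cons)+12=p, i(vowel)+11=t, v(cons)+12=h, e(vowel)+11=p, r(cons)+12=d.

pthpd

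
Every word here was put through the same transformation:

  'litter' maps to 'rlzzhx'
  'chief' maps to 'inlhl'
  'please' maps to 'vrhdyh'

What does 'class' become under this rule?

irdyy

The shift depends on letter class: consonant l→r is +6, but vowel i→l is +3. Vowels shift forward by 3 and consonants shift forward by 6.
On class: c(cons)+6=i, l(cons)+6=r, a(vowel)+3=d, s(cons)+6=y, s(cons)+6=y.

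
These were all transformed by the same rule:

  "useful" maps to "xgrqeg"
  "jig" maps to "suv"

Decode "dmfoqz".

nectar

The output letters match the input read backwards, each shifted +12: useful reversed is lufesu. The word is reversed, then every letter is shifted forward by 12.
Undoing it on dmfoqz: shift back: d−12=r, m−12=a, f−12=t, o−12=c, q−12=e, z−12=n → ratcen; then reverse → nectar.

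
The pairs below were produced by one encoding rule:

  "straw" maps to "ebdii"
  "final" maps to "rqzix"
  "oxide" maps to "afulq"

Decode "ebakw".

Shifts by position in straw: pos 0: s→e (+12), pos 1: t→b (+8), pos 2: r→d (+12), pos 3: a→i (+8) — repeating every 2. A repeating key of period 2 is used — shifts +12, +8 over and over.
Undoing it on ebakw: e−12=s, b−8=t, a−12=o, k−8=c, w−12=k.

stock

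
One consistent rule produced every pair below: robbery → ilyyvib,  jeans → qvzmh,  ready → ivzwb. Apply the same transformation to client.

Each pair mirrors across the alphabet (r↔i, o↔l, b↔y): positions sum to 25. Each letter is replaced by its mirror in the alphabet: a↔z, b↔y, c↔x, and so on (the Atbash cipher).
On client: c↔x, l↔o, i↔r, e↔v, n↔m, t↔g.

xorvmg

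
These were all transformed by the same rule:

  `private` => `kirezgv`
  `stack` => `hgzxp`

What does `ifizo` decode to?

rural

Each pair mirrors across the alphabet (p↔k, r↔i, i↔r): positions sum to 25. This is the alphabet-reversal cipher (Atbash): a becomes z, b becomes y, etc.
Reversing it on ifizo: i↔r, f↔u, i↔r, z↔a, o↔l.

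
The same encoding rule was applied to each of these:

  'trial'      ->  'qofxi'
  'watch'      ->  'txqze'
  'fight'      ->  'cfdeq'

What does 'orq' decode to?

rut

Compare letters: t→q is +23, r→o is +23, i→f is +23 — a constant shift. Every letter moves 23 places later in the alphabet, wrapping around z→a.
Reversing it on orq: o−23=r, r−23=u, q−23=t.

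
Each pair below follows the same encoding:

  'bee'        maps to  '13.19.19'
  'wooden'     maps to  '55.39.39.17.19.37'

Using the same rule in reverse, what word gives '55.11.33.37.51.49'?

walnut

The formula is n = 2×(alphabet index, a=1) + 9.
Undoing it on 55.11.33.37.51.49: 55→(55−9)÷2=23=w, 11→(11−9)÷2=1=a, 33→(33−9)÷2=12=l, 37→(37−9)÷2=14=n, 51→(51−9)÷2=21=u, 49→(49−9)÷2=20=t.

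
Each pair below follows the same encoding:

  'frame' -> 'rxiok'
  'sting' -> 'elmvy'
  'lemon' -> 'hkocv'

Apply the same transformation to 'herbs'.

fkxpe

f(5)→r(17) and r(17)→x(23) fit y≡7x+8 (mod 26); the inverse of 7 mod 26 is 15. Each letter's alphabet position (a=0..z=25) is mapped through 7·x+8 mod 26 — an affine cipher.
For herbs: h(7)→7·7+8≡5=f; e(4)→7·4+8≡10=k; r(17)→7·17+8≡23=x; b(1)→7·1+8≡15=p; s(18)→7·18+8≡4=e (all mod 26).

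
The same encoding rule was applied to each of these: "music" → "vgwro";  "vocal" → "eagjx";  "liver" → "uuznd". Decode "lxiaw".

A repeating key of period 3 is used — shifts +9, +12, +4 over and over.
Undoing it on lxiaw: l−9=c, x−12=l, i−4=e, a−9=r, w−12=k.

clerk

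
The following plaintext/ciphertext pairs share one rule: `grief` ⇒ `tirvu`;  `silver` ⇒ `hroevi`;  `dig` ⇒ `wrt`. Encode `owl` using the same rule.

Letters are reflected about the middle of the alphabet (position → 25−position): Atbash.
Applying it to owl: o↔l, w↔d, l↔o.

ldo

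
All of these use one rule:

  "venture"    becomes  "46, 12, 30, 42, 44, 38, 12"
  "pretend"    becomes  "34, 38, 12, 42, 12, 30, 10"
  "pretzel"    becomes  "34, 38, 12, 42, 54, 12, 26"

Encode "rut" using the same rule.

v(#22)→46 and e(#5)→12: differences scale by 2, so n = 2·pos + 2. The formula is n = 2×(alphabet index, a=1) + 2.
Applying it to rut: r=18→38, u=21→44, t=20→42.

38, 44, 42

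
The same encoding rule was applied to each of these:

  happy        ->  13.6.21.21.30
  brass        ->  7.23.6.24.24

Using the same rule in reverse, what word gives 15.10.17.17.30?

jelly

Each letter is replaced by its alphabet position (a=1..z=26) + 5.
Undoing it on 15.10.17.17.30: 15→(15−5)÷1=10=j, 10→(10−5)÷1=5=e, 17→(17−5)÷1=12=l, 17→(17−5)÷1=12=l, 30→(30−5)÷1=25=y.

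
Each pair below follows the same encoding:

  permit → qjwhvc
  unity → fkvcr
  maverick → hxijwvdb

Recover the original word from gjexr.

p(15)→q(16) and e(4)→j(9) fit y≡3x+23 (mod 26); the inverse of 3 mod 26 is 9. Each letter's alphabet position (a=0..z=25) is mapped through 3·x+23 mod 26 — an affine cipher.
Undoing it on gjexr: g(6)→9·(6−23)≡3=d; j(9)→9·(9−23)≡4=e; e(4)→9·(4−23)≡11=l; x(23)→9·(23−23)≡0=a; r(17)→9·(17−23)≡24=y (all mod 26).

delay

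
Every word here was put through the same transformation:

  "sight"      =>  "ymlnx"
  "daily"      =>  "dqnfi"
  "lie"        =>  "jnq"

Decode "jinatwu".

provide

The output letters match the input read backwards, each shifted +5: sight reversed is thgis. Two steps: reverse the string, then apply a Caesar shift of +5.
Undoing it on jinatwu: shift back: j−5=e, i−5=d, n−5=i, a−5=v, t−5=o, w−5=r, u−5=p → edivorp; then reverse → provide.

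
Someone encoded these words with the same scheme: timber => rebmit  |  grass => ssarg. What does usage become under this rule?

egasu

The output letters match the input read backwards: timber reversed is rebmit. The word is simply reversed.
For usage: reverse → egasu.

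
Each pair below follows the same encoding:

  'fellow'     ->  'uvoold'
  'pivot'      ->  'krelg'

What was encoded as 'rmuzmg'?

infant

Letters are reflected about the middle of the alphabet (position → 25−position): Atbash.
Undoing it on rmuzmg: r↔i, m↔n, u↔f, z↔a, m↔n, g↔t.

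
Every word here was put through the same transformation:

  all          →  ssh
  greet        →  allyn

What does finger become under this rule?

The output letters match the input read backwards, each shifted +7: all reversed is lla. Read the word backwards and shift each letter +7.
Applying it to finger: reverse → regnif; then shift: r+7=y, e+7=l, g+7=n, n+7=u, i+7=p, f+7=m.

ylnupm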